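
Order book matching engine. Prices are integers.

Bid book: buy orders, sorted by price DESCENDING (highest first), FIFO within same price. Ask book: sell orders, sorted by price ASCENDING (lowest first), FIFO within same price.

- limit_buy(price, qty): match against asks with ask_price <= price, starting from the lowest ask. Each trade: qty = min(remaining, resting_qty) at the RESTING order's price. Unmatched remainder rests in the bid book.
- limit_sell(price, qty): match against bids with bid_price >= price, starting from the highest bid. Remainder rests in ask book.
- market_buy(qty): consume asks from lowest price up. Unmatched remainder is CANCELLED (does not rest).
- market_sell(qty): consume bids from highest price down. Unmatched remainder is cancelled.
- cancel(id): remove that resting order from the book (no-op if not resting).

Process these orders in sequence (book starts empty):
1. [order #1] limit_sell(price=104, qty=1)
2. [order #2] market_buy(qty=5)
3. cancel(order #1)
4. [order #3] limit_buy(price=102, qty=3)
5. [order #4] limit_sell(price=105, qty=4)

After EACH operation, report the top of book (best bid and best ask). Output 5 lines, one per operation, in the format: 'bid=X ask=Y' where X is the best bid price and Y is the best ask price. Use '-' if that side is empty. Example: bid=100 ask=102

After op 1 [order #1] limit_sell(price=104, qty=1): fills=none; bids=[-] asks=[#1:1@104]
After op 2 [order #2] market_buy(qty=5): fills=#2x#1:1@104; bids=[-] asks=[-]
After op 3 cancel(order #1): fills=none; bids=[-] asks=[-]
After op 4 [order #3] limit_buy(price=102, qty=3): fills=none; bids=[#3:3@102] asks=[-]
After op 5 [order #4] limit_sell(price=105, qty=4): fills=none; bids=[#3:3@102] asks=[#4:4@105]

Answer: bid=- ask=104
bid=- ask=-
bid=- ask=-
bid=102 ask=-
bid=102 ask=105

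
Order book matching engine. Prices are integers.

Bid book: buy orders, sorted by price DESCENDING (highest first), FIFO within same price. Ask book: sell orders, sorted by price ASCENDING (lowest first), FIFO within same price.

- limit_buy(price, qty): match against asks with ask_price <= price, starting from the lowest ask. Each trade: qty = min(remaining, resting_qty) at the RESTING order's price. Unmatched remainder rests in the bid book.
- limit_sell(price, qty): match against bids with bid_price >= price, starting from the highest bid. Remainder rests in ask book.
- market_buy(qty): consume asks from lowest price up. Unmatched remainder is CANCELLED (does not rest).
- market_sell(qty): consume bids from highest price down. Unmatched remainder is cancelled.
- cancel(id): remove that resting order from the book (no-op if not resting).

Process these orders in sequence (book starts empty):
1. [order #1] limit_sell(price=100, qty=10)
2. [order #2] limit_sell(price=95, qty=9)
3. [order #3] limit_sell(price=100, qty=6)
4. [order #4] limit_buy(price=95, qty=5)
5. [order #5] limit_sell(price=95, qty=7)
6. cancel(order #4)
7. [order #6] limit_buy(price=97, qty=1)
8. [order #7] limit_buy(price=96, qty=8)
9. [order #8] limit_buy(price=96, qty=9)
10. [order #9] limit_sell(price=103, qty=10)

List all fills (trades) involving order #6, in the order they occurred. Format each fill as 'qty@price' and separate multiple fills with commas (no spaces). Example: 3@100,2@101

After op 1 [order #1] limit_sell(price=100, qty=10): fills=none; bids=[-] asks=[#1:10@100]
After op 2 [order #2] limit_sell(price=95, qty=9): fills=none; bids=[-] asks=[#2:9@95 #1:10@100]
After op 3 [order #3] limit_sell(price=100, qty=6): fills=none; bids=[-] asks=[#2:9@95 #1:10@100 #3:6@100]
After op 4 [order #4] limit_buy(price=95, qty=5): fills=#4x#2:5@95; bids=[-] asks=[#2:4@95 #1:10@100 #3:6@100]
After op 5 [order #5] limit_sell(price=95, qty=7): fills=none; bids=[-] asks=[#2:4@95 #5:7@95 #1:10@100 #3:6@100]
After op 6 cancel(order #4): fills=none; bids=[-] asks=[#2:4@95 #5:7@95 #1:10@100 #3:6@100]
After op 7 [order #6] limit_buy(price=97, qty=1): fills=#6x#2:1@95; bids=[-] asks=[#2:3@95 #5:7@95 #1:10@100 #3:6@100]
After op 8 [order #7] limit_buy(price=96, qty=8): fills=#7x#2:3@95 #7x#5:5@95; bids=[-] asks=[#5:2@95 #1:10@100 #3:6@100]
After op 9 [order #8] limit_buy(price=96, qty=9): fills=#8x#5:2@95; bids=[#8:7@96] asks=[#1:10@100 #3:6@100]
After op 10 [order #9] limit_sell(price=103, qty=10): fills=none; bids=[#8:7@96] asks=[#1:10@100 #3:6@100 #9:10@103]

Answer: 1@95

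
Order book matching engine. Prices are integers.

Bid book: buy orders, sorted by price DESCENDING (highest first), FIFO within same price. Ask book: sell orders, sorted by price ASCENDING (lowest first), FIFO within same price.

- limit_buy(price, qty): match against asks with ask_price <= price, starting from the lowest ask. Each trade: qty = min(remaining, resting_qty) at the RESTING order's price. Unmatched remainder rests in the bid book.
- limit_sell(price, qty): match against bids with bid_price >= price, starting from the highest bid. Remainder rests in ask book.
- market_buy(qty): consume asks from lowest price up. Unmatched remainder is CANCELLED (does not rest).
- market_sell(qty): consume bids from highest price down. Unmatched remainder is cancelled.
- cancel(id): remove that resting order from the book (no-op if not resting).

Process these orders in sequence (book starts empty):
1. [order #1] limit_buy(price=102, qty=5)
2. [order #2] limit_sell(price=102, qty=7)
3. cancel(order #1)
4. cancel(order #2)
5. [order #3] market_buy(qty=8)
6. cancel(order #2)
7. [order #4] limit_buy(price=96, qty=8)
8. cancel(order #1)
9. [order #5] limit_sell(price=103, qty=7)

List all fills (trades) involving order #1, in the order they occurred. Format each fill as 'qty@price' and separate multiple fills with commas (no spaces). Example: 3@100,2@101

Answer: 5@102

Derivation:
After op 1 [order #1] limit_buy(price=102, qty=5): fills=none; bids=[#1:5@102] asks=[-]
After op 2 [order #2] limit_sell(price=102, qty=7): fills=#1x#2:5@102; bids=[-] asks=[#2:2@102]
After op 3 cancel(order #1): fills=none; bids=[-] asks=[#2:2@102]
After op 4 cancel(order #2): fills=none; bids=[-] asks=[-]
After op 5 [order #3] market_buy(qty=8): fills=none; bids=[-] asks=[-]
After op 6 cancel(order #2): fills=none; bids=[-] asks=[-]
After op 7 [order #4] limit_buy(price=96, qty=8): fills=none; bids=[#4:8@96] asks=[-]
After op 8 cancel(order #1): fills=none; bids=[#4:8@96] asks=[-]
After op 9 [order #5] limit_sell(price=103, qty=7): fills=none; bids=[#4:8@96] asks=[#5:7@103]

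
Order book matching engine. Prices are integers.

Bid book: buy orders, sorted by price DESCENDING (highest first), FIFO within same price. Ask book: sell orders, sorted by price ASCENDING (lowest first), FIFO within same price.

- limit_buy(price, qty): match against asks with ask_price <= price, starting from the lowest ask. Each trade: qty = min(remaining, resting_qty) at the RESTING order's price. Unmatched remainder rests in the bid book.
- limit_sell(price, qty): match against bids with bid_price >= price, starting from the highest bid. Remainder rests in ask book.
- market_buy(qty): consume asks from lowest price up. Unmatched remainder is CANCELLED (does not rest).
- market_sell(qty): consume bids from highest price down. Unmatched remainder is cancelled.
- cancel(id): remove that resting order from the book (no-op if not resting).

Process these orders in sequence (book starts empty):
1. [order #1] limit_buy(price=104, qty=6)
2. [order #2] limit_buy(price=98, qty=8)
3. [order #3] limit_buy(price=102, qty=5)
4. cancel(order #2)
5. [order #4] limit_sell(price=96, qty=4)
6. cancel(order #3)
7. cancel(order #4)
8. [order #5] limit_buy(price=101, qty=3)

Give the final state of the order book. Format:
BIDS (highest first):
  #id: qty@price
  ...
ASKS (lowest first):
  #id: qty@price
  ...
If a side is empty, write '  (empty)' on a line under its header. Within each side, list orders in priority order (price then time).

Answer: BIDS (highest first):
  #1: 2@104
  #5: 3@101
ASKS (lowest first):
  (empty)

Derivation:
After op 1 [order #1] limit_buy(price=104, qty=6): fills=none; bids=[#1:6@104] asks=[-]
After op 2 [order #2] limit_buy(price=98, qty=8): fills=none; bids=[#1:6@104 #2:8@98] asks=[-]
After op 3 [order #3] limit_buy(price=102, qty=5): fills=none; bids=[#1:6@104 #3:5@102 #2:8@98] asks=[-]
After op 4 cancel(order #2): fills=none; bids=[#1:6@104 #3:5@102] asks=[-]
After op 5 [order #4] limit_sell(price=96, qty=4): fills=#1x#4:4@104; bids=[#1:2@104 #3:5@102] asks=[-]
After op 6 cancel(order #3): fills=none; bids=[#1:2@104] asks=[-]
After op 7 cancel(order #4): fills=none; bids=[#1:2@104] asks=[-]
After op 8 [order #5] limit_buy(price=101, qty=3): fills=none; bids=[#1:2@104 #5:3@101] asks=[-]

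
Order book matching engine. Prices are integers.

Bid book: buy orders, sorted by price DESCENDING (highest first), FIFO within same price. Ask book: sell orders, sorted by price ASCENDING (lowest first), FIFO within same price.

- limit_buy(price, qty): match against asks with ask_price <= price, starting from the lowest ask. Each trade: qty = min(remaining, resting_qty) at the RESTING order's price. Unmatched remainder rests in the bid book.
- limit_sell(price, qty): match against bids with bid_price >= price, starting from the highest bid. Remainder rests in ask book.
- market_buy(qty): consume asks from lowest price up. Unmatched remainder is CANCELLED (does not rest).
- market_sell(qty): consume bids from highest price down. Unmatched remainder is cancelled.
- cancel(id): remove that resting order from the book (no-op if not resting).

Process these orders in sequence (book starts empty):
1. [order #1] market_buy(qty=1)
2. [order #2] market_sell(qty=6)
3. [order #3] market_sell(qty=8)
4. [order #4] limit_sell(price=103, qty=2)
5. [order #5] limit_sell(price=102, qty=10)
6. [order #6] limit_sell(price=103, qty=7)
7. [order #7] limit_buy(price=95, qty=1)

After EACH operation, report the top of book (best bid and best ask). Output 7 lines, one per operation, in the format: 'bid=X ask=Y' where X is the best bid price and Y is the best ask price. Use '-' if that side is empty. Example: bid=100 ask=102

After op 1 [order #1] market_buy(qty=1): fills=none; bids=[-] asks=[-]
After op 2 [order #2] market_sell(qty=6): fills=none; bids=[-] asks=[-]
After op 3 [order #3] market_sell(qty=8): fills=none; bids=[-] asks=[-]
After op 4 [order #4] limit_sell(price=103, qty=2): fills=none; bids=[-] asks=[#4:2@103]
After op 5 [order #5] limit_sell(price=102, qty=10): fills=none; bids=[-] asks=[#5:10@102 #4:2@103]
After op 6 [order #6] limit_sell(price=103, qty=7): fills=none; bids=[-] asks=[#5:10@102 #4:2@103 #6:7@103]
After op 7 [order #7] limit_buy(price=95, qty=1): fills=none; bids=[#7:1@95] asks=[#5:10@102 #4:2@103 #6:7@103]

Answer: bid=- ask=-
bid=- ask=-
bid=- ask=-
bid=- ask=103
bid=- ask=102
bid=- ask=102
bid=95 ask=102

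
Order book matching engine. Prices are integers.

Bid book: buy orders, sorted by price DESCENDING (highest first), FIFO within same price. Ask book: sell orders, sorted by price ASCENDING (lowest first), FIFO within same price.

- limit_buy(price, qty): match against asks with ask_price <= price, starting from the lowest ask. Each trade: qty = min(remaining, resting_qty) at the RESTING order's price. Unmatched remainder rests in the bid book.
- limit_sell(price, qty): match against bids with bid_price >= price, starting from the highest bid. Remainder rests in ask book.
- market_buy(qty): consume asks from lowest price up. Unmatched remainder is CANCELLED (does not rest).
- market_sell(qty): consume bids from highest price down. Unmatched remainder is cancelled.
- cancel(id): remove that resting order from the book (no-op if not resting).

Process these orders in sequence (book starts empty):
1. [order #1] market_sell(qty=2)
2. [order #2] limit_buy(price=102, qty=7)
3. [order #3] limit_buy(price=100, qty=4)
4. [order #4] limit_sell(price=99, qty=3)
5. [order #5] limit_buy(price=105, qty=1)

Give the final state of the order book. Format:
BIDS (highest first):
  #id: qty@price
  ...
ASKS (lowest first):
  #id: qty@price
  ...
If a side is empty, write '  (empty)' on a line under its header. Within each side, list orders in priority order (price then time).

After op 1 [order #1] market_sell(qty=2): fills=none; bids=[-] asks=[-]
After op 2 [order #2] limit_buy(price=102, qty=7): fills=none; bids=[#2:7@102] asks=[-]
After op 3 [order #3] limit_buy(price=100, qty=4): fills=none; bids=[#2:7@102 #3:4@100] asks=[-]
After op 4 [order #4] limit_sell(price=99, qty=3): fills=#2x#4:3@102; bids=[#2:4@102 #3:4@100] asks=[-]
After op 5 [order #5] limit_buy(price=105, qty=1): fills=none; bids=[#5:1@105 #2:4@102 #3:4@100] asks=[-]

Answer: BIDS (highest first):
  #5: 1@105
  #2: 4@102
  #3: 4@100
ASKS (lowest first):
  (empty)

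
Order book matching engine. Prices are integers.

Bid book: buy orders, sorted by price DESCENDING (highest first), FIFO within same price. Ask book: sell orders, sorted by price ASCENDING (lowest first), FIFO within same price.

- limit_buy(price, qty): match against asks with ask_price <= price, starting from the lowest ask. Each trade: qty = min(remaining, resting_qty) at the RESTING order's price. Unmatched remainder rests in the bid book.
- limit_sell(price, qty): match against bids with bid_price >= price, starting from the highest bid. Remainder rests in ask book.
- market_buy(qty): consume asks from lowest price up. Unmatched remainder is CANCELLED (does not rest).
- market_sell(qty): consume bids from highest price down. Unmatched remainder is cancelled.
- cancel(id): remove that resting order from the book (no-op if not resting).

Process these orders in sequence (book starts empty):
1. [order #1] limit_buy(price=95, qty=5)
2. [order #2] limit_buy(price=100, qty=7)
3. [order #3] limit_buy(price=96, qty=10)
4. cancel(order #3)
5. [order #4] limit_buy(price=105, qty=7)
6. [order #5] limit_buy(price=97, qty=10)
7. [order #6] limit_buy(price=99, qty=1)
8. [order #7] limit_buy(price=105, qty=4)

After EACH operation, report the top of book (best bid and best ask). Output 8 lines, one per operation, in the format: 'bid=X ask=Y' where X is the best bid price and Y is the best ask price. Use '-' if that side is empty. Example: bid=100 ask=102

After op 1 [order #1] limit_buy(price=95, qty=5): fills=none; bids=[#1:5@95] asks=[-]
After op 2 [order #2] limit_buy(price=100, qty=7): fills=none; bids=[#2:7@100 #1:5@95] asks=[-]
After op 3 [order #3] limit_buy(price=96, qty=10): fills=none; bids=[#2:7@100 #3:10@96 #1:5@95] asks=[-]
After op 4 cancel(order #3): fills=none; bids=[#2:7@100 #1:5@95] asks=[-]
After op 5 [order #4] limit_buy(price=105, qty=7): fills=none; bids=[#4:7@105 #2:7@100 #1:5@95] asks=[-]
After op 6 [order #5] limit_buy(price=97, qty=10): fills=none; bids=[#4:7@105 #2:7@100 #5:10@97 #1:5@95] asks=[-]
After op 7 [order #6] limit_buy(price=99, qty=1): fills=none; bids=[#4:7@105 #2:7@100 #6:1@99 #5:10@97 #1:5@95] asks=[-]
After op 8 [order #7] limit_buy(price=105, qty=4): fills=none; bids=[#4:7@105 #7:4@105 #2:7@100 #6:1@99 #5:10@97 #1:5@95] asks=[-]

Answer: bid=95 ask=-
bid=100 ask=-
bid=100 ask=-
bid=100 ask=-
bid=105 ask=-
bid=105 ask=-
bid=105 ask=-
bid=105 ask=-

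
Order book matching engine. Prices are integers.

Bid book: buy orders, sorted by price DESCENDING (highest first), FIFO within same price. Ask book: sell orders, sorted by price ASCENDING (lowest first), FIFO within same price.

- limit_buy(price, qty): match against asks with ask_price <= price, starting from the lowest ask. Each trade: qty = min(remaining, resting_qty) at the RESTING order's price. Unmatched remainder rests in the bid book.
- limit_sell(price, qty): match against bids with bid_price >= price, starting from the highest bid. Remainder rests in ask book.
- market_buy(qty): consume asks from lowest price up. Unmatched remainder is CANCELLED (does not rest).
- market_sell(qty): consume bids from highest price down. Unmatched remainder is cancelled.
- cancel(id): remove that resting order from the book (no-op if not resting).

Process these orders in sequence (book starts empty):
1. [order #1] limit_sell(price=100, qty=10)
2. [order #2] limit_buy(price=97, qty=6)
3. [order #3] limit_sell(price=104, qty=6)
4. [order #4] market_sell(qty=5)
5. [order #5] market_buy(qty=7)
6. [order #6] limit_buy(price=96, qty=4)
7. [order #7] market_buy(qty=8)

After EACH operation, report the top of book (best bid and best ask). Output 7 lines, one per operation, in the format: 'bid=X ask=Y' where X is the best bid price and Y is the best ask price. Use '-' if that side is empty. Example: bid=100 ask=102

Answer: bid=- ask=100
bid=97 ask=100
bid=97 ask=100
bid=97 ask=100
bid=97 ask=100
bid=97 ask=100
bid=97 ask=104

Derivation:
After op 1 [order #1] limit_sell(price=100, qty=10): fills=none; bids=[-] asks=[#1:10@100]
After op 2 [order #2] limit_buy(price=97, qty=6): fills=none; bids=[#2:6@97] asks=[#1:10@100]
After op 3 [order #3] limit_sell(price=104, qty=6): fills=none; bids=[#2:6@97] asks=[#1:10@100 #3:6@104]
After op 4 [order #4] market_sell(qty=5): fills=#2x#4:5@97; bids=[#2:1@97] asks=[#1:10@100 #3:6@104]
After op 5 [order #5] market_buy(qty=7): fills=#5x#1:7@100; bids=[#2:1@97] asks=[#1:3@100 #3:6@104]
After op 6 [order #6] limit_buy(price=96, qty=4): fills=none; bids=[#2:1@97 #6:4@96] asks=[#1:3@100 #3:6@104]
After op 7 [order #7] market_buy(qty=8): fills=#7x#1:3@100 #7x#3:5@104; bids=[#2:1@97 #6:4@96] asks=[#3:1@104]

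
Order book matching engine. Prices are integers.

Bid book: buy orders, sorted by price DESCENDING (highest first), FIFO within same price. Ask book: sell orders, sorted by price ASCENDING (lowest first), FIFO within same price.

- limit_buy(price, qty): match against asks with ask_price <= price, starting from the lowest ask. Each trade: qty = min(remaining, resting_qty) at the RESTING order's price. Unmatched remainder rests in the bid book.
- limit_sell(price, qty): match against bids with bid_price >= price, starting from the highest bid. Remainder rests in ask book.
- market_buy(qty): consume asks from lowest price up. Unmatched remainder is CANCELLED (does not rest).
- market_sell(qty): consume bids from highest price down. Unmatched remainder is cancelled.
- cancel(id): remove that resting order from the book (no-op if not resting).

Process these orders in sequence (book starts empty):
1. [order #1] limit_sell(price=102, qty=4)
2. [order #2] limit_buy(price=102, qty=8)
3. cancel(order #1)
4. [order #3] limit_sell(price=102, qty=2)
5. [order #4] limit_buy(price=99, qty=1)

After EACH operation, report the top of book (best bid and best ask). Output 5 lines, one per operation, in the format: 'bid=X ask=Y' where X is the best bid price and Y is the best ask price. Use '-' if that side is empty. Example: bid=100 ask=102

Answer: bid=- ask=102
bid=102 ask=-
bid=102 ask=-
bid=102 ask=-
bid=102 ask=-

Derivation:
After op 1 [order #1] limit_sell(price=102, qty=4): fills=none; bids=[-] asks=[#1:4@102]
After op 2 [order #2] limit_buy(price=102, qty=8): fills=#2x#1:4@102; bids=[#2:4@102] asks=[-]
After op 3 cancel(order #1): fills=none; bids=[#2:4@102] asks=[-]
After op 4 [order #3] limit_sell(price=102, qty=2): fills=#2x#3:2@102; bids=[#2:2@102] asks=[-]
After op 5 [order #4] limit_buy(price=99, qty=1): fills=none; bids=[#2:2@102 #4:1@99] asks=[-]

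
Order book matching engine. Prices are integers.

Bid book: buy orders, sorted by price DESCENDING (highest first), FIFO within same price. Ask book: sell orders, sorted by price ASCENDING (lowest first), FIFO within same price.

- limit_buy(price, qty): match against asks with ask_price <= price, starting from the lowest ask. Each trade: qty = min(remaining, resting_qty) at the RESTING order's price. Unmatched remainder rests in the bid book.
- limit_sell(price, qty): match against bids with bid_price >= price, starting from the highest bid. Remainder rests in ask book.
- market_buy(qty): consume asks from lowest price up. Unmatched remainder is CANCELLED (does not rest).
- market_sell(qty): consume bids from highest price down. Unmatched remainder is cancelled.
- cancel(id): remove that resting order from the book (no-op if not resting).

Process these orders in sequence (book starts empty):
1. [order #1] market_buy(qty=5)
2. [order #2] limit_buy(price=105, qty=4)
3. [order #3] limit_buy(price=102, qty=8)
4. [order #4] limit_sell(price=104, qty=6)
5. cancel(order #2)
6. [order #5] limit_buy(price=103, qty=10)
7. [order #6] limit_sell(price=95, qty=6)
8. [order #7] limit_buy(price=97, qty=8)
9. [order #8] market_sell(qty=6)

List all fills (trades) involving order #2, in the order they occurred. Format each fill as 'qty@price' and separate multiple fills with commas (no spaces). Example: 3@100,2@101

After op 1 [order #1] market_buy(qty=5): fills=none; bids=[-] asks=[-]
After op 2 [order #2] limit_buy(price=105, qty=4): fills=none; bids=[#2:4@105] asks=[-]
After op 3 [order #3] limit_buy(price=102, qty=8): fills=none; bids=[#2:4@105 #3:8@102] asks=[-]
After op 4 [order #4] limit_sell(price=104, qty=6): fills=#2x#4:4@105; bids=[#3:8@102] asks=[#4:2@104]
After op 5 cancel(order #2): fills=none; bids=[#3:8@102] asks=[#4:2@104]
After op 6 [order #5] limit_buy(price=103, qty=10): fills=none; bids=[#5:10@103 #3:8@102] asks=[#4:2@104]
After op 7 [order #6] limit_sell(price=95, qty=6): fills=#5x#6:6@103; bids=[#5:4@103 #3:8@102] asks=[#4:2@104]
After op 8 [order #7] limit_buy(price=97, qty=8): fills=none; bids=[#5:4@103 #3:8@102 #7:8@97] asks=[#4:2@104]
After op 9 [order #8] market_sell(qty=6): fills=#5x#8:4@103 #3x#8:2@102; bids=[#3:6@102 #7:8@97] asks=[#4:2@104]

Answer: 4@105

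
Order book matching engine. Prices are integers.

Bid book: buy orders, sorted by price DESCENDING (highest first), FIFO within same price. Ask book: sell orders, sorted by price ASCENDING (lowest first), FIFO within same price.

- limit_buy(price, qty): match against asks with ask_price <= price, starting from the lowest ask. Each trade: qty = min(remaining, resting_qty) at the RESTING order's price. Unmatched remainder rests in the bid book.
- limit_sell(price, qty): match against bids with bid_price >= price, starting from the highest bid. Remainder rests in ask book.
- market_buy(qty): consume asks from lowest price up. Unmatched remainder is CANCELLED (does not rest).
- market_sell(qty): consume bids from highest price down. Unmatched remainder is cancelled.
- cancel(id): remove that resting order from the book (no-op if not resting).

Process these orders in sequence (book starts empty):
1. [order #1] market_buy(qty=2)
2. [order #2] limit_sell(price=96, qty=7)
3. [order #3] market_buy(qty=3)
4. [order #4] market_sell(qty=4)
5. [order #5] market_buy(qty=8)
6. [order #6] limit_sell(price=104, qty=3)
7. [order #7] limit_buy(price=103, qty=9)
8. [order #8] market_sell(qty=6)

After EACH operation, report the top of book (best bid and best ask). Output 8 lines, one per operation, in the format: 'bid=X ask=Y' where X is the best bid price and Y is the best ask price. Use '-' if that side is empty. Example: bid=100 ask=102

Answer: bid=- ask=-
bid=- ask=96
bid=- ask=96
bid=- ask=96
bid=- ask=-
bid=- ask=104
bid=103 ask=104
bid=103 ask=104

Derivation:
After op 1 [order #1] market_buy(qty=2): fills=none; bids=[-] asks=[-]
After op 2 [order #2] limit_sell(price=96, qty=7): fills=none; bids=[-] asks=[#2:7@96]
After op 3 [order #3] market_buy(qty=3): fills=#3x#2:3@96; bids=[-] asks=[#2:4@96]
After op 4 [order #4] market_sell(qty=4): fills=none; bids=[-] asks=[#2:4@96]
After op 5 [order #5] market_buy(qty=8): fills=#5x#2:4@96; bids=[-] asks=[-]
After op 6 [order #6] limit_sell(price=104, qty=3): fills=none; bids=[-] asks=[#6:3@104]
After op 7 [order #7] limit_buy(price=103, qty=9): fills=none; bids=[#7:9@103] asks=[#6:3@104]
After op 8 [order #8] market_sell(qty=6): fills=#7x#8:6@103; bids=[#7:3@103] asks=[#6:3@104]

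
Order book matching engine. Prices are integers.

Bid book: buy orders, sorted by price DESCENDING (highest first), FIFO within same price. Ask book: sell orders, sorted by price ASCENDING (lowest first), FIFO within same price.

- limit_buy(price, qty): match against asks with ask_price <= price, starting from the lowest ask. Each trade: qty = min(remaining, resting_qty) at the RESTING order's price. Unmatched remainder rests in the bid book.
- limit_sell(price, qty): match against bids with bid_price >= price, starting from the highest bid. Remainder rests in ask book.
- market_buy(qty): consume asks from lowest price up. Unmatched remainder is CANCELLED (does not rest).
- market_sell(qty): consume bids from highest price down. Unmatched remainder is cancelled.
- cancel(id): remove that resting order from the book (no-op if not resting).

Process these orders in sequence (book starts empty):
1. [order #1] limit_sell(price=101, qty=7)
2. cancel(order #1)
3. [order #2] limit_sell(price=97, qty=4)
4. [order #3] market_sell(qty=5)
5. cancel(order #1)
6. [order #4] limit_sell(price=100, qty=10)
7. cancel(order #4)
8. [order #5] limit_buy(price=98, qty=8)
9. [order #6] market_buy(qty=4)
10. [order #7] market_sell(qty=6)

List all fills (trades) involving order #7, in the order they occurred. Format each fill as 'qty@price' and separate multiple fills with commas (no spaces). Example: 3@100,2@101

Answer: 4@98

Derivation:
After op 1 [order #1] limit_sell(price=101, qty=7): fills=none; bids=[-] asks=[#1:7@101]
After op 2 cancel(order #1): fills=none; bids=[-] asks=[-]
After op 3 [order #2] limit_sell(price=97, qty=4): fills=none; bids=[-] asks=[#2:4@97]
After op 4 [order #3] market_sell(qty=5): fills=none; bids=[-] asks=[#2:4@97]
After op 5 cancel(order #1): fills=none; bids=[-] asks=[#2:4@97]
After op 6 [order #4] limit_sell(price=100, qty=10): fills=none; bids=[-] asks=[#2:4@97 #4:10@100]
After op 7 cancel(order #4): fills=none; bids=[-] asks=[#2:4@97]
After op 8 [order #5] limit_buy(price=98, qty=8): fills=#5x#2:4@97; bids=[#5:4@98] asks=[-]
After op 9 [order #6] market_buy(qty=4): fills=none; bids=[#5:4@98] asks=[-]
After op 10 [order #7] market_sell(qty=6): fills=#5x#7:4@98; bids=[-] asks=[-]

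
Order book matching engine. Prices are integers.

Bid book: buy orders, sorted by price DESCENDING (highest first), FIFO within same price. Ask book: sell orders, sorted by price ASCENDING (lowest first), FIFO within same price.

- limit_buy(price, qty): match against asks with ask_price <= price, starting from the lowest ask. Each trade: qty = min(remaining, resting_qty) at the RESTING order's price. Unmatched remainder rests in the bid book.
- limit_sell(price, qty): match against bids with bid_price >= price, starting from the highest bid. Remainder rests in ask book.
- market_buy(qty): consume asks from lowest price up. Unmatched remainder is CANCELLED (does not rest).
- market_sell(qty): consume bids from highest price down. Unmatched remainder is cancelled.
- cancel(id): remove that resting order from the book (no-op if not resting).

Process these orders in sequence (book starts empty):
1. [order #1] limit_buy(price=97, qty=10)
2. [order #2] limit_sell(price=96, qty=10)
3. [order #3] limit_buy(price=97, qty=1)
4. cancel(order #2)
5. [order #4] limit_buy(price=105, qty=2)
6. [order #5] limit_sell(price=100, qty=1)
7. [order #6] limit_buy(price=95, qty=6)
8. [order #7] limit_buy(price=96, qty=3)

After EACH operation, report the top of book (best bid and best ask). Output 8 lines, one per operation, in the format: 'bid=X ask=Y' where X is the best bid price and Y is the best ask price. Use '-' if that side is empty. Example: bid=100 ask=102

After op 1 [order #1] limit_buy(price=97, qty=10): fills=none; bids=[#1:10@97] asks=[-]
After op 2 [order #2] limit_sell(price=96, qty=10): fills=#1x#2:10@97; bids=[-] asks=[-]
After op 3 [order #3] limit_buy(price=97, qty=1): fills=none; bids=[#3:1@97] asks=[-]
After op 4 cancel(order #2): fills=none; bids=[#3:1@97] asks=[-]
After op 5 [order #4] limit_buy(price=105, qty=2): fills=none; bids=[#4:2@105 #3:1@97] asks=[-]
After op 6 [order #5] limit_sell(price=100, qty=1): fills=#4x#5:1@105; bids=[#4:1@105 #3:1@97] asks=[-]
After op 7 [order #6] limit_buy(price=95, qty=6): fills=none; bids=[#4:1@105 #3:1@97 #6:6@95] asks=[-]
After op 8 [order #7] limit_buy(price=96, qty=3): fills=none; bids=[#4:1@105 #3:1@97 #7:3@96 #6:6@95] asks=[-]

Answer: bid=97 ask=-
bid=- ask=-
bid=97 ask=-
bid=97 ask=-
bid=105 ask=-
bid=105 ask=-
bid=105 ask=-
bid=105 ask=-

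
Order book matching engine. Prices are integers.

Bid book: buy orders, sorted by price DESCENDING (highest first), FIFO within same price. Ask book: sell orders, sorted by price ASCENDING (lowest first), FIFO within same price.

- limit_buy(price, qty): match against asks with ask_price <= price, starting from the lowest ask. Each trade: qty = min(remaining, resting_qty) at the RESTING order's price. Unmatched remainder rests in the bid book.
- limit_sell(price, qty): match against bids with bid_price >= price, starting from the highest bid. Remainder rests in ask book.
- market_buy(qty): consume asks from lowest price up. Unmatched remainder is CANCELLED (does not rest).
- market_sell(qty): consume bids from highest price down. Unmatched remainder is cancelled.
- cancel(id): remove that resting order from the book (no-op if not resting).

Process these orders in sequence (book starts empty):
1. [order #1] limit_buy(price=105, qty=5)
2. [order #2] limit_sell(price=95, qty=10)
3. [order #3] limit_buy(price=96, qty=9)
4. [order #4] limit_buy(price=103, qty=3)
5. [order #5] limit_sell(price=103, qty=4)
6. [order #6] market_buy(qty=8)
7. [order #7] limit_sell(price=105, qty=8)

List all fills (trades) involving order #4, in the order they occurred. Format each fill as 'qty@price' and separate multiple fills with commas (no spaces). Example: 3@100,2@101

Answer: 3@103

Derivation:
After op 1 [order #1] limit_buy(price=105, qty=5): fills=none; bids=[#1:5@105] asks=[-]
After op 2 [order #2] limit_sell(price=95, qty=10): fills=#1x#2:5@105; bids=[-] asks=[#2:5@95]
After op 3 [order #3] limit_buy(price=96, qty=9): fills=#3x#2:5@95; bids=[#3:4@96] asks=[-]
After op 4 [order #4] limit_buy(price=103, qty=3): fills=none; bids=[#4:3@103 #3:4@96] asks=[-]
After op 5 [order #5] limit_sell(price=103, qty=4): fills=#4x#5:3@103; bids=[#3:4@96] asks=[#5:1@103]
After op 6 [order #6] market_buy(qty=8): fills=#6x#5:1@103; bids=[#3:4@96] asks=[-]
After op 7 [order #7] limit_sell(price=105, qty=8): fills=none; bids=[#3:4@96] asks=[#7:8@105]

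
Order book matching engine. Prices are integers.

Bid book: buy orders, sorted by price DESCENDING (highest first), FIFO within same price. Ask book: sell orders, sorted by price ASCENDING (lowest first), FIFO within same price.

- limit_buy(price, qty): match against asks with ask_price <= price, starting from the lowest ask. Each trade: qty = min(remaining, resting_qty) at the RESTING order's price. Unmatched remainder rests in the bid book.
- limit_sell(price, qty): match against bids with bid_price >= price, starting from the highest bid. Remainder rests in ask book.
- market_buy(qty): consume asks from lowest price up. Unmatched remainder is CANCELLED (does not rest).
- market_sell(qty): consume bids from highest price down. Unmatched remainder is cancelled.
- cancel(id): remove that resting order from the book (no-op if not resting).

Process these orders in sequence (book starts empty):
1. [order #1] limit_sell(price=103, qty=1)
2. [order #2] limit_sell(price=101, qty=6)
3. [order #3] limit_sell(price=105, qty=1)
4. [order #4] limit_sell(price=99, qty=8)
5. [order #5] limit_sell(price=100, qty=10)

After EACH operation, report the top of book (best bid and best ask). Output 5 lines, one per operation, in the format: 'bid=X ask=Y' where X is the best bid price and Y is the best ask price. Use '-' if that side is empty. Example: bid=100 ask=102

Answer: bid=- ask=103
bid=- ask=101
bid=- ask=101
bid=- ask=99
bid=- ask=99

Derivation:
After op 1 [order #1] limit_sell(price=103, qty=1): fills=none; bids=[-] asks=[#1:1@103]
After op 2 [order #2] limit_sell(price=101, qty=6): fills=none; bids=[-] asks=[#2:6@101 #1:1@103]
After op 3 [order #3] limit_sell(price=105, qty=1): fills=none; bids=[-] asks=[#2:6@101 #1:1@103 #3:1@105]
After op 4 [order #4] limit_sell(price=99, qty=8): fills=none; bids=[-] asks=[#4:8@99 #2:6@101 #1:1@103 #3:1@105]
After op 5 [order #5] limit_sell(price=100, qty=10): fills=none; bids=[-] asks=[#4:8@99 #5:10@100 #2:6@101 #1:1@103 #3:1@105]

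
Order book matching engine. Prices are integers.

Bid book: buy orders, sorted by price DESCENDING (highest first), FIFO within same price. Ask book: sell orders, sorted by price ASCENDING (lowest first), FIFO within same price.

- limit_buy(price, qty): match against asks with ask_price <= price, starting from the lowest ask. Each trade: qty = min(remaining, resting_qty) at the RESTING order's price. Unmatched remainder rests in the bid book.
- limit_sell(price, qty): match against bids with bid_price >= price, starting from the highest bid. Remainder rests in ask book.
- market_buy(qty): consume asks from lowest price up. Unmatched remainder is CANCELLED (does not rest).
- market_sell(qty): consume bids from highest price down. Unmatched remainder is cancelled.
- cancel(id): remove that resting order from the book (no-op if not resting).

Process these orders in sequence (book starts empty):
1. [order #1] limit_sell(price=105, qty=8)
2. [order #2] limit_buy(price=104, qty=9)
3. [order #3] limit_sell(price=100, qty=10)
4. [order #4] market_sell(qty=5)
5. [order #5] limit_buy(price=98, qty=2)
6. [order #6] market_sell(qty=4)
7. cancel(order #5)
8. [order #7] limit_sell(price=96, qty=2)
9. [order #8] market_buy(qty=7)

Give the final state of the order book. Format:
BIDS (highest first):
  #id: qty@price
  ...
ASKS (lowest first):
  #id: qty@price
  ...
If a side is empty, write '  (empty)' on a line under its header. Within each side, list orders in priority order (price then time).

After op 1 [order #1] limit_sell(price=105, qty=8): fills=none; bids=[-] asks=[#1:8@105]
After op 2 [order #2] limit_buy(price=104, qty=9): fills=none; bids=[#2:9@104] asks=[#1:8@105]
After op 3 [order #3] limit_sell(price=100, qty=10): fills=#2x#3:9@104; bids=[-] asks=[#3:1@100 #1:8@105]
After op 4 [order #4] market_sell(qty=5): fills=none; bids=[-] asks=[#3:1@100 #1:8@105]
After op 5 [order #5] limit_buy(price=98, qty=2): fills=none; bids=[#5:2@98] asks=[#3:1@100 #1:8@105]
After op 6 [order #6] market_sell(qty=4): fills=#5x#6:2@98; bids=[-] asks=[#3:1@100 #1:8@105]
After op 7 cancel(order #5): fills=none; bids=[-] asks=[#3:1@100 #1:8@105]
After op 8 [order #7] limit_sell(price=96, qty=2): fills=none; bids=[-] asks=[#7:2@96 #3:1@100 #1:8@105]
After op 9 [order #8] market_buy(qty=7): fills=#8x#7:2@96 #8x#3:1@100 #8x#1:4@105; bids=[-] asks=[#1:4@105]

Answer: BIDS (highest first):
  (empty)
ASKS (lowest first):
  #1: 4@105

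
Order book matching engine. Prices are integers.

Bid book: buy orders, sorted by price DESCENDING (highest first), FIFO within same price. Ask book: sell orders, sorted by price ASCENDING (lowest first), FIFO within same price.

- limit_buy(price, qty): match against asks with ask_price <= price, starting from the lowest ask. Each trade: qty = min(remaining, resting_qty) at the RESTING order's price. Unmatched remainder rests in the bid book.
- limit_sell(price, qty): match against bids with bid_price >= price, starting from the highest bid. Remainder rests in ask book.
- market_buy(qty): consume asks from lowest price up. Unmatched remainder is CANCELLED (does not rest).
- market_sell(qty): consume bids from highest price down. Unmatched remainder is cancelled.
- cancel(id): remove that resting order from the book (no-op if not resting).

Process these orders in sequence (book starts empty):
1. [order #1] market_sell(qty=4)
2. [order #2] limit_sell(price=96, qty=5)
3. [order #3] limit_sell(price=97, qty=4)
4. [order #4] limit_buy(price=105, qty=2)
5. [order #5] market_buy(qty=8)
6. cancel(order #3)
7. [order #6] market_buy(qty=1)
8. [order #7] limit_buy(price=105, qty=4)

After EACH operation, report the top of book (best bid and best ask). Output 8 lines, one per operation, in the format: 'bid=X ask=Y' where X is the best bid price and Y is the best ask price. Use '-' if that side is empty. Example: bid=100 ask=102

After op 1 [order #1] market_sell(qty=4): fills=none; bids=[-] asks=[-]
After op 2 [order #2] limit_sell(price=96, qty=5): fills=none; bids=[-] asks=[#2:5@96]
After op 3 [order #3] limit_sell(price=97, qty=4): fills=none; bids=[-] asks=[#2:5@96 #3:4@97]
After op 4 [order #4] limit_buy(price=105, qty=2): fills=#4x#2:2@96; bids=[-] asks=[#2:3@96 #3:4@97]
After op 5 [order #5] market_buy(qty=8): fills=#5x#2:3@96 #5x#3:4@97; bids=[-] asks=[-]
After op 6 cancel(order #3): fills=none; bids=[-] asks=[-]
After op 7 [order #6] market_buy(qty=1): fills=none; bids=[-] asks=[-]
After op 8 [order #7] limit_buy(price=105, qty=4): fills=none; bids=[#7:4@105] asks=[-]

Answer: bid=- ask=-
bid=- ask=96
bid=- ask=96
bid=- ask=96
bid=- ask=-
bid=- ask=-
bid=- ask=-
bid=105 ask=-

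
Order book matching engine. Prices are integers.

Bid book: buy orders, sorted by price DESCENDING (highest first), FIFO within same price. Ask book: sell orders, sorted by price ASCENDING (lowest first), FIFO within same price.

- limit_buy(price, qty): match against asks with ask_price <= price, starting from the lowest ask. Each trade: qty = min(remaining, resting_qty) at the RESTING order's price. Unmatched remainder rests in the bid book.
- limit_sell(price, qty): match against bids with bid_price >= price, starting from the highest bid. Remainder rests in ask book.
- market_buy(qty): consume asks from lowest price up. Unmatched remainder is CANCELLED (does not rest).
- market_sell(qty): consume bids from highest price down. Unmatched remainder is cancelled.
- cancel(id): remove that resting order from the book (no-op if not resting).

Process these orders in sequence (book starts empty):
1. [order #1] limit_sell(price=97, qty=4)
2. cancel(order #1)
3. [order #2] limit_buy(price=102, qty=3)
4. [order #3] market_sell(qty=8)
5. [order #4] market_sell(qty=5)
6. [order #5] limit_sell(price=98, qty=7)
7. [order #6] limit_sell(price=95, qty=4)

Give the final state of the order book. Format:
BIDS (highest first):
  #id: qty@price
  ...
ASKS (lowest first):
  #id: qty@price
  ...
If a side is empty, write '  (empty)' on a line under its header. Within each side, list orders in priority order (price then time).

Answer: BIDS (highest first):
  (empty)
ASKS (lowest first):
  #6: 4@95
  #5: 7@98

Derivation:
After op 1 [order #1] limit_sell(price=97, qty=4): fills=none; bids=[-] asks=[#1:4@97]
After op 2 cancel(order #1): fills=none; bids=[-] asks=[-]
After op 3 [order #2] limit_buy(price=102, qty=3): fills=none; bids=[#2:3@102] asks=[-]
After op 4 [order #3] market_sell(qty=8): fills=#2x#3:3@102; bids=[-] asks=[-]
After op 5 [order #4] market_sell(qty=5): fills=none; bids=[-] asks=[-]
After op 6 [order #5] limit_sell(price=98, qty=7): fills=none; bids=[-] asks=[#5:7@98]
After op 7 [order #6] limit_sell(price=95, qty=4): fills=none; bids=[-] asks=[#6:4@95 #5:7@98]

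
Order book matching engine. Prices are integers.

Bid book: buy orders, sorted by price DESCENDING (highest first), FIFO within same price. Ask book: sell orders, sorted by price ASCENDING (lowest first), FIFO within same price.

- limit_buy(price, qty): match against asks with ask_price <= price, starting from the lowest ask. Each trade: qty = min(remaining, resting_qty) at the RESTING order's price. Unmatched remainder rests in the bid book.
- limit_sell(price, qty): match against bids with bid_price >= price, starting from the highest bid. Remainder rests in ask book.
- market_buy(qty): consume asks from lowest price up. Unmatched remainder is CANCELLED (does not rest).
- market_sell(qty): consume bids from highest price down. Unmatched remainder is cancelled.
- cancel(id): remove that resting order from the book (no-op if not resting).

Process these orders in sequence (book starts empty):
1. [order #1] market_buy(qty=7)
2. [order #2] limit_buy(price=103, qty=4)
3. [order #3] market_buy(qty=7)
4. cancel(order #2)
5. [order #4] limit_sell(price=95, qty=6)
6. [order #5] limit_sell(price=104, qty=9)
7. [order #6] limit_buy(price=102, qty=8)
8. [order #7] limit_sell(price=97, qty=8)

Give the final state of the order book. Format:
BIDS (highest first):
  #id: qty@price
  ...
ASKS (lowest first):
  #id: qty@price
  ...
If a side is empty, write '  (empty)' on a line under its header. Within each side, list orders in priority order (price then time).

After op 1 [order #1] market_buy(qty=7): fills=none; bids=[-] asks=[-]
After op 2 [order #2] limit_buy(price=103, qty=4): fills=none; bids=[#2:4@103] asks=[-]
After op 3 [order #3] market_buy(qty=7): fills=none; bids=[#2:4@103] asks=[-]
After op 4 cancel(order #2): fills=none; bids=[-] asks=[-]
After op 5 [order #4] limit_sell(price=95, qty=6): fills=none; bids=[-] asks=[#4:6@95]
After op 6 [order #5] limit_sell(price=104, qty=9): fills=none; bids=[-] asks=[#4:6@95 #5:9@104]
After op 7 [order #6] limit_buy(price=102, qty=8): fills=#6x#4:6@95; bids=[#6:2@102] asks=[#5:9@104]
After op 8 [order #7] limit_sell(price=97, qty=8): fills=#6x#7:2@102; bids=[-] asks=[#7:6@97 #5:9@104]

Answer: BIDS (highest first):
  (empty)
ASKS (lowest first):
  #7: 6@97
  #5: 9@104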